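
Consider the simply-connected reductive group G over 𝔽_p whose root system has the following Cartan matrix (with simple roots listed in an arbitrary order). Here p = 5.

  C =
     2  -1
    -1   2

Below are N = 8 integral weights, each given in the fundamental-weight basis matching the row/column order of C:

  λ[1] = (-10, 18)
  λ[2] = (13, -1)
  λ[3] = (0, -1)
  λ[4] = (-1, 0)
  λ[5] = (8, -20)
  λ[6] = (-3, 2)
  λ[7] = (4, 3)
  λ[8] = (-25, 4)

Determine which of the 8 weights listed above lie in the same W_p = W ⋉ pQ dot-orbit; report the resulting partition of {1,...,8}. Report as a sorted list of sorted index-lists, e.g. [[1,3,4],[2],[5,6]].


A_2 Cartan matrix, 2 simple roots permuted; ρ=(1,1).

Folding the 8 weights λ_j+ρ into Ā_5 (reps in the given 2-coord order):

  λ_1+ρ ↦ (0, 1)
  λ_2+ρ ↦ (0, 1)
  λ_3+ρ ↦ (1, 0)
  λ_4+ρ ↦ (0, 1)
  λ_5+ρ ↦ (1, 0)
  λ_6+ρ ↦ (2, 1)
  λ_7+ρ ↦ (1, 0)
  λ_8+ρ ↦ (1, 0)

Linkage partition of the 8 weights (3 classes, p=5):

[[1, 2, 4], [3, 5, 7, 8], [6]]


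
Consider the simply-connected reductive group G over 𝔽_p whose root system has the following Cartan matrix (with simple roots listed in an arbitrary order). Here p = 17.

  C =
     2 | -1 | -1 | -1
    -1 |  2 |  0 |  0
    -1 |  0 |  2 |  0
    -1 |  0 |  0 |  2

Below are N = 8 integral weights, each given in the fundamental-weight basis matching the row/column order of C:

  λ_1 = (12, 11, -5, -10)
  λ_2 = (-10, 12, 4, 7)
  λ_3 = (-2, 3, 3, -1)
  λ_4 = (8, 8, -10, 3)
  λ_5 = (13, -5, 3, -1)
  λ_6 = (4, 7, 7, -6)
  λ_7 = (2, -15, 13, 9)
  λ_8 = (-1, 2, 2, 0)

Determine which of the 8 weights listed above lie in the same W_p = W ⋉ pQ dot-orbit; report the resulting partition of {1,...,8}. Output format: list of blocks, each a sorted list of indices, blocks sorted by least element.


Root system D_4: the 4×4 matrix C matches after relabeling.

Alcove-folded reps (p=17, 8 weights, presented ϖ-order):

    [1] (4, 4, 4, 1)
    [2] (4, 4, 4, 1)
    [3] (0, 3, 3, 1)
    [4] (4, 4, 4, 1)
    [5] (0, 3, 3, 1)
    [6] (4, 4, 4, 1)
    [7] (0, 3, 3, 1)
    [8] (0, 3, 3, 1)

These 8 weights hit 2 W_17-dot-orbits; sizes (4, 4):

[[1, 2, 4, 6], [3, 5, 7, 8]]


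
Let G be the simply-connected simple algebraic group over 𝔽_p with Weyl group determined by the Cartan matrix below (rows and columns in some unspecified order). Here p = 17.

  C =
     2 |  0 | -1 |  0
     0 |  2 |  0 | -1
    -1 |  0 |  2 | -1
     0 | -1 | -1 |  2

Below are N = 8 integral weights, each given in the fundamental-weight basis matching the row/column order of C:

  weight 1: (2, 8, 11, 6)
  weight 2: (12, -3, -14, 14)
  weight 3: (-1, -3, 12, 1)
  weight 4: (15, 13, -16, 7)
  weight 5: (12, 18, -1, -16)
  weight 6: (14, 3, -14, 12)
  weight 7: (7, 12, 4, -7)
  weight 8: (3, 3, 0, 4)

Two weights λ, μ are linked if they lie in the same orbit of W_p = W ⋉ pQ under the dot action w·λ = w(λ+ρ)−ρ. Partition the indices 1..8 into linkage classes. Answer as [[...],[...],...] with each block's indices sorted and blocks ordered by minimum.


Cartan matrix: type A_4 (|W|=120); un-permuting the 4 rows.

Each λ_j+ρ reduced to Ā_17; 4-tuples below use C's row order:

    1: (9, 3, 1, 2)
    2: (0, 2, 13, 0)
    3: (0, 2, 13, 0)
    4: (5, 1, 3, 7)
    5: (0, 2, 13, 0)
    6: (0, 2, 13, 0)
    7: (4, 4, 1, 5)
    8: (4, 4, 1, 5)

These 8 weights hit 4 W_17-dot-orbits; sizes (1, 4, 1, 2):

[[1], [2, 3, 5, 6], [4], [7, 8]]


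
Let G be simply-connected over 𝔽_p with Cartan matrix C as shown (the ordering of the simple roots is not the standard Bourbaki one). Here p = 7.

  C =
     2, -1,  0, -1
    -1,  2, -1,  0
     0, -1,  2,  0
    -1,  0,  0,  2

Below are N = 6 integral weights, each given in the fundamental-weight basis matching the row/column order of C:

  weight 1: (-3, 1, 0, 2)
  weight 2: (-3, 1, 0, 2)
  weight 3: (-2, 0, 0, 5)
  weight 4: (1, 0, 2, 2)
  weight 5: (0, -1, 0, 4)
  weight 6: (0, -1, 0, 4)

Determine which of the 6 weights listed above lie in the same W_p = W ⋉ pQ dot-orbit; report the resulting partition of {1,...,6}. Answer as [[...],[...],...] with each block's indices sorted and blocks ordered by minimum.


Dynkin diagram of C (from the 6 off-diagonal −1 entries): A_4.

Ā_7 reps of the 6 weights (A_4, coords as presented):

    λ_1+ρ ↦ (2, 0, 1, 1)
    λ_2+ρ ↦ (2, 0, 1, 1)
    λ_3+ρ ↦ (1, 0, 1, 5)
    λ_4+ρ ↦ (2, 1, 1, 1)
    λ_5+ρ ↦ (1, 0, 1, 5)
    λ_6+ρ ↦ (1, 0, 1, 5)

The 6 indices split into 3 linkage classes (same alcove rep ⇔ same W_7-dot-orbit):

[[1, 2], [3, 5, 6], [4]]


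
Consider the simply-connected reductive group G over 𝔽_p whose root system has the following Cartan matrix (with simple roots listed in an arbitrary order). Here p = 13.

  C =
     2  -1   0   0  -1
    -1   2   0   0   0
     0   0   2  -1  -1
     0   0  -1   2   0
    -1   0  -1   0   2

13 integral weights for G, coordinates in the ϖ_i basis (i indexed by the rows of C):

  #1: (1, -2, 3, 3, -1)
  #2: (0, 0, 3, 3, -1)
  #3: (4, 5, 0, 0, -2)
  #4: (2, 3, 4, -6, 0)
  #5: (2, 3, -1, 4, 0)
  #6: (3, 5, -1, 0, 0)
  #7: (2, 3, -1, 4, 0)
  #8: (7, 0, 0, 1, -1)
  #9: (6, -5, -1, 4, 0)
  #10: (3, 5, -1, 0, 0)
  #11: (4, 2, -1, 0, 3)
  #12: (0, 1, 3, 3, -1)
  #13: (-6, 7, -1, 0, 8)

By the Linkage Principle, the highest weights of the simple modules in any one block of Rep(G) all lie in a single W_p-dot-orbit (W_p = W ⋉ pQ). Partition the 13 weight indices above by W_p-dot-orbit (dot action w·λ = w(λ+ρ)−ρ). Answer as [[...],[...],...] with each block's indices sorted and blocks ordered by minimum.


A_5 Cartan matrix, 5 simple roots permuted; ρ=(1,1,1,1,1).

Ā_13 reps of the 13 weights (A_5, coords as presented):

  1: (1, 1, 4, 4, 0) · 2: (1, 1, 4, 4, 0) · 3: (4, 6, 0, 1, 1) · 4: (3, 4, 0, 5, 1) · 5: (3, 4, 0, 5, 1) · 6: (4, 6, 0, 1, 1) · 7: (3, 4, 0, 5, 1) · 8: (8, 1, 1, 2, 0) · 9: (3, 4, 0, 5, 1) · 10: (4, 6, 0, 1, 1) · 11: (5, 3, 0, 1, 4) · 12: (1, 2, 4, 4, 0) · 13: (5, 3, 0, 1, 4)

Partition of {1..13} into 6 W_13-dot-orbits:

[[1, 2], [3, 6, 10], [4, 5, 7, 9], [8], [11, 13], [12]]


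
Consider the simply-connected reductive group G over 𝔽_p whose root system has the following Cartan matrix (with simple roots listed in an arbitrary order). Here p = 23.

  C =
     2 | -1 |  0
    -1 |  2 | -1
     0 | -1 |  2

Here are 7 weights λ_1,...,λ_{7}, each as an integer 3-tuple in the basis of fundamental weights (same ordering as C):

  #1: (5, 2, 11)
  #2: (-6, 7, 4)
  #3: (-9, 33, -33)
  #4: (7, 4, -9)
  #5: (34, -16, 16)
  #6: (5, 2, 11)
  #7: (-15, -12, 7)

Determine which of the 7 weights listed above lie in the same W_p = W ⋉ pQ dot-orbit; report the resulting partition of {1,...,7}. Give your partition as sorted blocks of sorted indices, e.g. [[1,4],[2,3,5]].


C ↔ A_3 under row/col permutation; |W(A_3)| = 24.

λ_j+ρ reflected into Ā_23 (⟨·,θ^∨⟩≤23); 3-tuples as given:

  λ_1 → (6, 3, 12) · λ_2 → (5, 3, 5) · λ_3 → (6, 3, 12) · λ_4 → (5, 3, 5) · λ_5 → (6, 3, 12) · λ_6 → (6, 3, 12) · λ_7 → (6, 3, 12)

Linkage partition of the 7 weights (2 classes, p=23):

[[1, 3, 5, 6, 7], [2, 4]]


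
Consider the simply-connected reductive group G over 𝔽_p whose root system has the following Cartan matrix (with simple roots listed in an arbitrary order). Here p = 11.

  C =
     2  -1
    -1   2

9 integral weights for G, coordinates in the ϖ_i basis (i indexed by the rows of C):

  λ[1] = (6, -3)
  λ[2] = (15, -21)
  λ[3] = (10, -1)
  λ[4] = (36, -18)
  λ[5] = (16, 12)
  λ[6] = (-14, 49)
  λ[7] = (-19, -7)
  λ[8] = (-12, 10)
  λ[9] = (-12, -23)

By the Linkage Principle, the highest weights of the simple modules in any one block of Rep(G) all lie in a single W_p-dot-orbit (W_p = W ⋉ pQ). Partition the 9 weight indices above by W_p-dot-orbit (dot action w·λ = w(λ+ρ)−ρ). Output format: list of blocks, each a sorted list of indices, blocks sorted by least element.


Cartan matrix: type A_2 (|W|=6); un-permuting the 2 rows.

Ā_11 reps of the 9 weights (A_2, coords as presented):

  [1] (5, 2);  [2] (5, 2);  [3] (11, 0);  [4] (5, 2);  [5] (6, 2);  [6] (5, 2);  [7] (5, 2);  [8] (11, 0);  [9] (11, 0)

Linkage partition of the 9 weights (3 classes, p=11):

[[1, 2, 4, 6, 7], [3, 8, 9], [5]]


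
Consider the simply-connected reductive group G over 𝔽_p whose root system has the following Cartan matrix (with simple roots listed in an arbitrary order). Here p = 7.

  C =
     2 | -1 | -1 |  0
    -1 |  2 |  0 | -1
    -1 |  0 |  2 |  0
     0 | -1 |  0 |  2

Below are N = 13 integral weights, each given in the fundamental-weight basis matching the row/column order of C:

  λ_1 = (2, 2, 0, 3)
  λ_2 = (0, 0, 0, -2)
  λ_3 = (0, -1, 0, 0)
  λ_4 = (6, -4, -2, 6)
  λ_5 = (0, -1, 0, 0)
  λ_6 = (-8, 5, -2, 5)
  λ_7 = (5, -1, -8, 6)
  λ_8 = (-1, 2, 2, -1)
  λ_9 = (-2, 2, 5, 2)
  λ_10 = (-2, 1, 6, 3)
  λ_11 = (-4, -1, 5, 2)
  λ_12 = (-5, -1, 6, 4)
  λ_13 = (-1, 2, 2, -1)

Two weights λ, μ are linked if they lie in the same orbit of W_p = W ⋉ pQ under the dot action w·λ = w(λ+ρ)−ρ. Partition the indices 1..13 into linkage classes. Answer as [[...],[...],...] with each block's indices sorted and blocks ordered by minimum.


Cartan matrix: type A_4 (|W|=120); un-permuting the 4 rows.

λ_j+ρ reflected into Ā_7 (⟨·,θ^∨⟩≤7); 4-tuples as given:

  [1] (0, 3, 3, 0);  [2] (1, 0, 1, 1);  [3] (1, 0, 1, 1);  [4] (0, 3, 3, 0);  [5] (1, 0, 1, 1);  [6] (1, 0, 1, 1);  [7] (0, 1, 0, 0);  [8] (0, 3, 3, 0);  [9] (1, 1, 1, 1);  [10] (1, 0, 1, 1);  [11] (0, 3, 3, 0);  [12] (0, 4, 2, 0);  [13] (0, 3, 3, 0)

These 13 weights hit 5 W_7-dot-orbits; sizes (5, 5, 1, 1, 1):

[[1, 4, 8, 11, 13], [2, 3, 5, 6, 10], [7], [9], [12]]


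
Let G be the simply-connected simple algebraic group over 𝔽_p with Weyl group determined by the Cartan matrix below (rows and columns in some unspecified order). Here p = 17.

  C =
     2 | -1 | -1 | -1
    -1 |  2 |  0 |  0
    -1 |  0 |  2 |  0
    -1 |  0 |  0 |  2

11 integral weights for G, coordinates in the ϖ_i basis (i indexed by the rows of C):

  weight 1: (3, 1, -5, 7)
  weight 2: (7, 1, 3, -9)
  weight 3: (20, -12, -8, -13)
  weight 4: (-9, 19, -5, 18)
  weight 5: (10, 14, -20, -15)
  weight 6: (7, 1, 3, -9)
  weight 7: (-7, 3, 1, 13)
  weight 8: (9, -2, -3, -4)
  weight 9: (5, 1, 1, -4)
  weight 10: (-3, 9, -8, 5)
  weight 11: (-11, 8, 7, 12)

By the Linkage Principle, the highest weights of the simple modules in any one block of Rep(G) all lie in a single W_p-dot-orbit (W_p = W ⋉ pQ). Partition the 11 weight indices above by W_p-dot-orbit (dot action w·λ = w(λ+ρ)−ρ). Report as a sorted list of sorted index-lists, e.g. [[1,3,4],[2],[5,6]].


D_4 Cartan matrix, 4 simple roots permuted; ρ=(1,1,1,1).

Each λ_j+ρ reduced to Ā_17; 4-tuples below use C's row order:

  [1] (0, 2, 4, 8) · [2] (0, 2, 4, 8) · [3] (3, 2, 2, 3) · [4] (3, 2, 2, 3) · [5] (3, 2, 2, 3) · [6] (0, 2, 4, 8) · [7] (0, 2, 4, 8) · [8] (4, 1, 2, 3) · [9] (3, 2, 2, 3) · [10] (4, 1, 2, 3) · [11] (4, 1, 2, 3)

Linkage partition of the 11 weights (3 classes, p=17):

[[1, 2, 6, 7], [3, 4, 5, 9], [8, 10, 11]]


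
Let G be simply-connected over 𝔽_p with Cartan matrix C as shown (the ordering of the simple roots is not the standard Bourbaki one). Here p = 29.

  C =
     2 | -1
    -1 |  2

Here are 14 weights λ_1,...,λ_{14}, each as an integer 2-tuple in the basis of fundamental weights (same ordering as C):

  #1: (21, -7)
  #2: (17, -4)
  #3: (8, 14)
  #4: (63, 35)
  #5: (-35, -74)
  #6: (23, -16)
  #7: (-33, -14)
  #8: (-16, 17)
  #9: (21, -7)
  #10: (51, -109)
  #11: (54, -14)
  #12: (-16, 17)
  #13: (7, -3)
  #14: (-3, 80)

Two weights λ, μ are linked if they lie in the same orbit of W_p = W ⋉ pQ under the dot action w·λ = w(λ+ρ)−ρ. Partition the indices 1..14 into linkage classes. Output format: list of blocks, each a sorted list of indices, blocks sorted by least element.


C ↔ A_2 under row/col permutation; |W(A_2)| = 6.

W_29-reps of the 14 weights in Ā_29 (same 2-coord order as C):

  1: (16, 6);  2: (15, 3);  3: (9, 15);  4: (16, 6);  5: (9, 15);  6: (9, 15);  7: (3, 13);  8: (15, 3);  9: (16, 6);  10: (6, 2);  11: (3, 13);  12: (15, 3);  13: (6, 2);  14: (6, 2)

Grouping the 14 weights by Ā_29-representative: 5 linkage classes.

[[1, 4, 9], [2, 8, 12], [3, 5, 6], [7, 11], [10, 13, 14]]


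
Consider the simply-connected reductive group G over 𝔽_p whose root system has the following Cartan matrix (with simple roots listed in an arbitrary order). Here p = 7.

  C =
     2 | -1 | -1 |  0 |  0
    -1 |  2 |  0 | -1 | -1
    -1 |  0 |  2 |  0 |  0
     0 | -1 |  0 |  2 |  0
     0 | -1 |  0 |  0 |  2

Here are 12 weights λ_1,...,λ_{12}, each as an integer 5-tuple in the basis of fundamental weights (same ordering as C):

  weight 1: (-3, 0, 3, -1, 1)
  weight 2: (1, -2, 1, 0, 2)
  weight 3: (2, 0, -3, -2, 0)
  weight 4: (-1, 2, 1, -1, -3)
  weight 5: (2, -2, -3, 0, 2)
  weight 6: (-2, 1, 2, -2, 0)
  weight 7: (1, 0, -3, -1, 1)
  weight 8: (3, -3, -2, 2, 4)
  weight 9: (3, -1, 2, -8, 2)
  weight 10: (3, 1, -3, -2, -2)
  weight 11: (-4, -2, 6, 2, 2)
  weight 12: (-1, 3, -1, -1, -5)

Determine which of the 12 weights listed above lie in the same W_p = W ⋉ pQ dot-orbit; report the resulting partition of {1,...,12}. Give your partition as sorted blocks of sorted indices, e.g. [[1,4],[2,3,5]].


Dynkin diagram of C (from the 8 off-diagonal −1 entries): D_5.

Ā_7 reps of the 12 weights (D_5, coords as presented):

  λ_1 → (1, 0, 2, 1, 1) · λ_2 → (0, 1, 2, 0, 2) · λ_3 → (1, 0, 2, 1, 1) · λ_4 → (0, 1, 2, 0, 2) · λ_5 → (0, 1, 2, 0, 2) · λ_6 → (1, 0, 2, 1, 1) · λ_7 → (0, 1, 2, 0, 2) · λ_8 → (0, 1, 2, 0, 2) · λ_9 → (0, 0, 0, 0, 4) · λ_10 → (1, 0, 2, 1, 1) · λ_11 → (1, 0, 2, 1, 1) · λ_12 → (0, 0, 0, 0, 4)

3 distinct reps among the 12 weights ⇒ 3 W_7-linkage classes:

[[1, 3, 6, 10, 11], [2, 4, 5, 7, 8], [9, 12]]


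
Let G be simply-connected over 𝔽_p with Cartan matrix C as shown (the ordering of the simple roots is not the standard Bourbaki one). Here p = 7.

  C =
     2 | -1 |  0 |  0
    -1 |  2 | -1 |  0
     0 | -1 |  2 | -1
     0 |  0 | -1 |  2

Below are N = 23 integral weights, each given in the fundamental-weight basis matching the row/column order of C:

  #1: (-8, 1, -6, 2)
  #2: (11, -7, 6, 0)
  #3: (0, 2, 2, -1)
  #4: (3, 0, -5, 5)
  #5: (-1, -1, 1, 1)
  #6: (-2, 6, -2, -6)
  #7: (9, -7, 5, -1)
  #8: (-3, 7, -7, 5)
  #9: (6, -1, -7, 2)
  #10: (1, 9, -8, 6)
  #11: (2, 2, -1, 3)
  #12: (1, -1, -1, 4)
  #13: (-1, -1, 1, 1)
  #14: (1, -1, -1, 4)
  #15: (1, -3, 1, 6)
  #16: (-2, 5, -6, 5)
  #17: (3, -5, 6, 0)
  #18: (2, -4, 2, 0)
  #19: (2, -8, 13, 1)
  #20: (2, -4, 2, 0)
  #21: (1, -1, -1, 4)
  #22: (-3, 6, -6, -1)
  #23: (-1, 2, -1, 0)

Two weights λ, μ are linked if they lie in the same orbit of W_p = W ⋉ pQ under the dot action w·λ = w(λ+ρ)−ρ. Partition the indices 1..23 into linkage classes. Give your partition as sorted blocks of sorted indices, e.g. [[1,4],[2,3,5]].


Root system A_4: the 4×4 matrix C matches after relabeling.

Alcove-folded reps (p=7, 23 weights, presented ϖ-order):

  λ_1+ρ ↦ (0, 0, 2, 2)
  λ_2+ρ ↦ (1, 0, 5, 1)
  λ_3+ρ ↦ (1, 3, 3, 0)
  λ_4+ρ ↦ (1, 3, 1, 2)
  λ_5+ρ ↦ (0, 0, 2, 2)
  λ_6+ρ ↦ (1, 0, 5, 1)
  λ_7+ρ ↦ (1, 3, 3, 0)
  λ_8+ρ ↦ (1, 0, 5, 1)
  λ_9+ρ ↦ (1, 3, 3, 0)
  λ_10+ρ ↦ (0, 0, 2, 2)
  λ_11+ρ ↦ (0, 3, 0, 1)
  λ_12+ρ ↦ (2, 0, 0, 5)
  λ_13+ρ ↦ (0, 0, 2, 2)
  λ_14+ρ ↦ (2, 0, 0, 5)
  λ_15+ρ ↦ (2, 0, 0, 5)
  λ_16+ρ ↦ (1, 0, 5, 1)
  λ_17+ρ ↦ (1, 3, 3, 0)
  λ_18+ρ ↦ (0, 3, 0, 1)
  λ_19+ρ ↦ (0, 0, 2, 2)
  λ_20+ρ ↦ (0, 3, 0, 1)
  λ_21+ρ ↦ (2, 0, 0, 5)
  λ_22+ρ ↦ (2, 0, 0, 5)
  λ_23+ρ ↦ (0, 3, 0, 1)

The 23 indices split into 6 linkage classes (same alcove rep ⇔ same W_7-dot-orbit):

[[1, 5, 10, 13, 19], [2, 6, 8, 16], [3, 7, 9, 17], [4], [11, 18, 20, 23], [12, 14, 15, 21, 22]]


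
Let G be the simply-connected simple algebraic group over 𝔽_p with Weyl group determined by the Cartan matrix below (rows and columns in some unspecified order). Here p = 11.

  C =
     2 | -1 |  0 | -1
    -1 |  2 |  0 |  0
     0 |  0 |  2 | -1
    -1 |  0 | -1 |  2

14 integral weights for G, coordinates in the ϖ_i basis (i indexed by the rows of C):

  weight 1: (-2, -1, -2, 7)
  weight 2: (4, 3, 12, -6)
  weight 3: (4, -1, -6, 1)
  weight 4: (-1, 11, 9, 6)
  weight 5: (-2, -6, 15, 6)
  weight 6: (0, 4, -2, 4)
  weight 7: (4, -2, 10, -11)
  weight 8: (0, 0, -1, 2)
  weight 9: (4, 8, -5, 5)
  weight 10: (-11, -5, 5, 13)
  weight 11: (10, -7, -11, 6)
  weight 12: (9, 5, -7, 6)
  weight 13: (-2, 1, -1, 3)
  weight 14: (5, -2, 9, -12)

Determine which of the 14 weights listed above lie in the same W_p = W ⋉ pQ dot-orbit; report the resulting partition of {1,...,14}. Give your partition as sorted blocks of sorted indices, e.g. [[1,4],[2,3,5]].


Dynkin diagram of C (from the 6 off-diagonal −1 entries): A_4.

W_11-reps of the 14 weights in Ā_11 (same 4-coord order as C):

  λ_1 → (0, 1, 1, 6) · λ_2 → (2, 0, 2, 3) · λ_3 → (2, 0, 2, 3) · λ_4 → (0, 1, 1, 6) · λ_5 → (1, 5, 1, 4) · λ_6 → (1, 5, 1, 4) · λ_7 → (1, 5, 1, 4) · λ_8 → (1, 1, 0, 3) · λ_9 → (2, 0, 2, 3) · λ_10 → (1, 1, 0, 3) · λ_11 → (1, 1, 0, 3) · λ_12 → (1, 5, 1, 4) · λ_13 → (1, 1, 0, 3) · λ_14 → (1, 5, 1, 4)

The 14 indices split into 4 linkage classes (same alcove rep ⇔ same W_11-dot-orbit):

[[1, 4], [2, 3, 9], [5, 6, 7, 12, 14], [8, 10, 11, 13]]


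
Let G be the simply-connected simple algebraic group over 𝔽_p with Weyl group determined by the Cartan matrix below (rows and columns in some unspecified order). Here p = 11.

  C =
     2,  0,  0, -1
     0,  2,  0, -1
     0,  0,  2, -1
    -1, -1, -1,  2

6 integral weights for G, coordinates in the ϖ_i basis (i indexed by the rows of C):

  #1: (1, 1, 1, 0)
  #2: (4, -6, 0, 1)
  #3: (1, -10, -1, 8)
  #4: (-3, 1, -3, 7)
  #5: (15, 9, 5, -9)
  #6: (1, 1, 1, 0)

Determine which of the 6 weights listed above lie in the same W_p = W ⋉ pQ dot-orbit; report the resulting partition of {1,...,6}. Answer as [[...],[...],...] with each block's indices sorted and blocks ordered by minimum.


Type D_4, rank 4, |W|=192; reorder rows/cols to standard.

λ_j+ρ reflected into Ā_11 (⟨·,θ^∨⟩≤11); 4-tuples as given:

  [1] (2, 2, 2, 1);  [2] (2, 2, 2, 1);  [3] (2, 9, 0, 0);  [4] (2, 2, 2, 1);  [5] (2, 2, 2, 1);  [6] (2, 2, 2, 1)

These 6 weights hit 2 W_11-dot-orbits; sizes (5, 1):

[[1, 2, 4, 5, 6], [3]]


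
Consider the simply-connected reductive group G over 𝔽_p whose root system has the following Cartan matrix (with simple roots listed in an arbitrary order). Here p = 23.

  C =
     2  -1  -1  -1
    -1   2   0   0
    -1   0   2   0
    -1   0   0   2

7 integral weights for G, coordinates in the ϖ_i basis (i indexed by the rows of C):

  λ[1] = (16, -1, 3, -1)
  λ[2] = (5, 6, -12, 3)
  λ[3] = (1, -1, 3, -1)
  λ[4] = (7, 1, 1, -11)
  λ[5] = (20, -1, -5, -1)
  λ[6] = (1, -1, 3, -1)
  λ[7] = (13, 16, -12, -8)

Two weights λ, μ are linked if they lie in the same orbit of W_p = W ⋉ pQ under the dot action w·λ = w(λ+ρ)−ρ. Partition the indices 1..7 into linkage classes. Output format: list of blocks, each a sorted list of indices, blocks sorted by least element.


C ↔ D_4 under row/col permutation; |W(D_4)| = 192.

Folding the 7 weights λ_j+ρ into Ā_23 (reps in the given 4-coord order):

  λ_1 → (2, 0, 4, 0)
  λ_2 → (4, 2, 6, 1)
  λ_3 → (2, 0, 4, 0)
  λ_4 → (2, 0, 0, 8)
  λ_5 → (2, 0, 4, 0)
  λ_6 → (2, 0, 4, 0)
  λ_7 → (3, 9, 3, 1)

Linkage partition of the 7 weights (4 classes, p=23):

[[1, 3, 5, 6], [2], [4], [7]]


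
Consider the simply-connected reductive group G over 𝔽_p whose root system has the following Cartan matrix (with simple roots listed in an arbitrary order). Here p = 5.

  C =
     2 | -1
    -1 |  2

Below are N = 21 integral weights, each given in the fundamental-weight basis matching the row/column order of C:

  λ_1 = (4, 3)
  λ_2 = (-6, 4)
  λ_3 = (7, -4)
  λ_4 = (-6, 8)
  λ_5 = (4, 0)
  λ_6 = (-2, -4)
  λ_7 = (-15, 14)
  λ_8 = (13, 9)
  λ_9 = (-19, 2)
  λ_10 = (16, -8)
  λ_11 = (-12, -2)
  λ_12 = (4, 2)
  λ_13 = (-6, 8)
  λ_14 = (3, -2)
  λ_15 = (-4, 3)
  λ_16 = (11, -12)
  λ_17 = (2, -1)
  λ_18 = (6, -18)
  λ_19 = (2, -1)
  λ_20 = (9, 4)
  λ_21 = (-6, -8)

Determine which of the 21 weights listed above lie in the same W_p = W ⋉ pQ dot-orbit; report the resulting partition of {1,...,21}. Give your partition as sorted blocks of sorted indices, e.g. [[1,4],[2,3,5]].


Root system A_2: the 2×2 matrix C matches after relabeling.

Ā_5 reps of the 21 weights (A_2, coords as presented):

  λ_1+ρ ↦ (1, 0);  λ_2+ρ ↦ (5, 0);  λ_3+ρ ↦ (2, 0);  λ_4+ρ ↦ (1, 0);  λ_5+ρ ↦ (4, 0);  λ_6+ρ ↦ (3, 1);  λ_7+ρ ↦ (1, 0);  λ_8+ρ ↦ (4, 0);  λ_9+ρ ↦ (3, 0);  λ_10+ρ ↦ (3, 0);  λ_11+ρ ↦ (3, 1);  λ_12+ρ ↦ (2, 0);  λ_13+ρ ↦ (1, 0);  λ_14+ρ ↦ (3, 1);  λ_15+ρ ↦ (3, 1);  λ_16+ρ ↦ (3, 1);  λ_17+ρ ↦ (3, 0);  λ_18+ρ ↦ (3, 0);  λ_19+ρ ↦ (3, 0);  λ_20+ρ ↦ (5, 0);  λ_21+ρ ↦ (2, 0)

Partition of {1..21} into 6 W_5-dot-orbits:

[[1, 4, 7, 13], [2, 20], [3, 12, 21], [5, 8], [6, 11, 14, 15, 16], [9, 10, 17, 18, 19]]


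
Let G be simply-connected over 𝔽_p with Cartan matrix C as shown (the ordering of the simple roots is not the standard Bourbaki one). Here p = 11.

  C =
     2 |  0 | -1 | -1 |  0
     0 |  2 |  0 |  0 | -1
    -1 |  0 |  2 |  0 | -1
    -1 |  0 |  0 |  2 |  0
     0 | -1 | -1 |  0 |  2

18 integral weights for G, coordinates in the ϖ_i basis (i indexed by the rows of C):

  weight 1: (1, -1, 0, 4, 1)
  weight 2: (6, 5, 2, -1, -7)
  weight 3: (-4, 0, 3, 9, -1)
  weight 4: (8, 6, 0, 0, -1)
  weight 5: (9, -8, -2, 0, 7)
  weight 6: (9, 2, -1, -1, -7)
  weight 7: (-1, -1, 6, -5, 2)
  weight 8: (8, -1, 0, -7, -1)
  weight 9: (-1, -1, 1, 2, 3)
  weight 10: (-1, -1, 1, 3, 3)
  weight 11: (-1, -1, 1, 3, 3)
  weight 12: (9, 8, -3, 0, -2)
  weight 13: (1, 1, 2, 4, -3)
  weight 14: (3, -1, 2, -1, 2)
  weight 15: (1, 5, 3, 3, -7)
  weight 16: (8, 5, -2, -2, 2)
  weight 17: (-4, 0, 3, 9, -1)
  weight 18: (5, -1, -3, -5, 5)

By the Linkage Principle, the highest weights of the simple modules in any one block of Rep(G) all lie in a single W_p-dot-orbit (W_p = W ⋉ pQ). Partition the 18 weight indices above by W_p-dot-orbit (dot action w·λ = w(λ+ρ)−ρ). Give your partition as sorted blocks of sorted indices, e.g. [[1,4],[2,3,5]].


Dynkin diagram of C (from the 8 off-diagonal −1 entries): A_5.

Ā_11 reps of the 18 weights (A_5, coords as presented):

    λ_1 → (2, 0, 1, 5, 2)
    λ_2 → (4, 0, 3, 0, 3)
    λ_3 → (3, 0, 1, 6, 0)
    λ_4 → (3, 0, 1, 6, 0)
    λ_5 → (3, 0, 1, 6, 0)
    λ_6 → (4, 0, 3, 0, 3)
    λ_7 → (4, 0, 3, 0, 3)
    λ_8 → (3, 0, 1, 6, 0)
    λ_9 → (0, 0, 2, 3, 4)
    λ_10 → (0, 0, 2, 4, 4)
    λ_11 → (0, 0, 2, 4, 4)
    λ_12 → (2, 0, 1, 5, 2)
    λ_13 → (2, 0, 1, 5, 2)
    λ_14 → (4, 0, 3, 0, 3)
    λ_15 → (0, 0, 2, 4, 4)
    λ_16 → (2, 0, 1, 5, 2)
    λ_17 → (3, 0, 1, 6, 0)
    λ_18 → (0, 0, 2, 4, 4)

Grouping the 18 weights by Ā_11-representative: 5 linkage classes.

[[1, 12, 13, 16], [2, 6, 7, 14], [3, 4, 5, 8, 17], [9], [10, 11, 15, 18]]


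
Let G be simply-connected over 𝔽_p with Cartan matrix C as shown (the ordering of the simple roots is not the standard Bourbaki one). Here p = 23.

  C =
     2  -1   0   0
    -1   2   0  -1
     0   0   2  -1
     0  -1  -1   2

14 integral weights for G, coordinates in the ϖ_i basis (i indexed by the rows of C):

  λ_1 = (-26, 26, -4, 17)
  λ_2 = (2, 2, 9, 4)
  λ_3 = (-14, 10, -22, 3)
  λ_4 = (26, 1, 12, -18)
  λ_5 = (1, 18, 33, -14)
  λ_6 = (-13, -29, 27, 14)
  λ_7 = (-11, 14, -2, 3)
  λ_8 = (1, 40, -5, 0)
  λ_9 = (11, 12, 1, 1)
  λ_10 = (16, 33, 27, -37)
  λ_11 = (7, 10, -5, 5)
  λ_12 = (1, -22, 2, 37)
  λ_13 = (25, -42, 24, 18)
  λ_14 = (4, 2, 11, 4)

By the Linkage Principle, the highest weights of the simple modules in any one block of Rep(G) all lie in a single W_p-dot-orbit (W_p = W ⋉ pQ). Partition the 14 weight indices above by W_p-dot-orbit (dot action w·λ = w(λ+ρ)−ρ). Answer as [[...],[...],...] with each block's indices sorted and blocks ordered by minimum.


Root system A_4: the 4×4 matrix C matches after relabeling.

λ_j+ρ reflected into Ā_23 (⟨·,θ^∨⟩≤23); 4-tuples as given:

  λ_1 → (1, 2, 15, 2);  λ_2 → (3, 3, 10, 5);  λ_3 → (6, 11, 2, 2);  λ_4 → (6, 11, 2, 2);  λ_5 → (6, 11, 2, 2);  λ_6 → (3, 3, 10, 5);  λ_7 → (10, 5, 1, 3);  λ_8 → (1, 2, 15, 2);  λ_9 → (6, 11, 2, 2);  λ_10 → (3, 3, 10, 5);  λ_11 → (6, 11, 2, 2);  λ_12 → (1, 2, 15, 2);  λ_13 → (1, 2, 15, 2);  λ_14 → (3, 3, 10, 5)

Grouping the 14 weights by Ā_23-representative: 4 linkage classes.

[[1, 8, 12, 13], [2, 6, 10, 14], [3, 4, 5, 9, 11], [7]]


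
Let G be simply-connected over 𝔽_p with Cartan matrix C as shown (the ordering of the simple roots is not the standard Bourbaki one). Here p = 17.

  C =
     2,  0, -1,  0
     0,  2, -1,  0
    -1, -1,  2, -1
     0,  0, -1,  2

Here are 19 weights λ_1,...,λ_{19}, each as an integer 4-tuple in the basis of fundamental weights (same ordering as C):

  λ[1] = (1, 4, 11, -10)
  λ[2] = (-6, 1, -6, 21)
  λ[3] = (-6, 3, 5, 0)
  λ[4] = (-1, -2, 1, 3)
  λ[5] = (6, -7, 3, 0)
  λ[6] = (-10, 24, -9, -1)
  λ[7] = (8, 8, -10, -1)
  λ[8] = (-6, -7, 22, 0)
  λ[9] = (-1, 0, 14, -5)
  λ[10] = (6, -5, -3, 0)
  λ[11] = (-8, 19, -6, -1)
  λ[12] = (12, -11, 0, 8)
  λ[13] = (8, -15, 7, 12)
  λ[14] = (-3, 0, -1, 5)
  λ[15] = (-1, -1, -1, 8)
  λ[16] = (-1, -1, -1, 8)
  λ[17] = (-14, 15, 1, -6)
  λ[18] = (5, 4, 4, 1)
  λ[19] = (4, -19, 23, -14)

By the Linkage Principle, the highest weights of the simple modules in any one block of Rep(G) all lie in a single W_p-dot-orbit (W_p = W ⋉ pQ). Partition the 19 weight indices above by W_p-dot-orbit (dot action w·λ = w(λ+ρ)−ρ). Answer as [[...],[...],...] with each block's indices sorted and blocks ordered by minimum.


Type D_4, rank 4, |W|=192; reorder rows/cols to standard.

Folding the 19 weights λ_j+ρ into Ā_17 (reps in the given 4-coord order):

    λ_1 → (0, 3, 2, 7)
    λ_2 → (0, 3, 2, 7)
    λ_3 → (5, 4, 1, 1)
    λ_4 → (0, 1, 1, 4)
    λ_5 → (5, 4, 1, 1)
    λ_6 → (0, 0, 0, 9)
    λ_7 → (0, 0, 0, 9)
    λ_8 → (0, 1, 1, 4)
    λ_9 → (0, 1, 1, 4)
    λ_10 → (0, 1, 1, 4)
    λ_11 → (0, 3, 2, 7)
    λ_12 → (4, 1, 3, 0)
    λ_13 → (4, 1, 3, 0)
    λ_14 → (0, 1, 1, 4)
    λ_15 → (0, 0, 0, 9)
    λ_16 → (0, 0, 0, 9)
    λ_17 → (3, 0, 1, 11)
    λ_18 → (5, 4, 1, 1)
    λ_19 → (5, 4, 1, 1)

These 19 weights hit 6 W_17-dot-orbits; sizes (3, 4, 5, 4, 2, 1):

[[1, 2, 11], [3, 5, 18, 19], [4, 8, 9, 10, 14], [6, 7, 15, 16], [12, 13], [17]]


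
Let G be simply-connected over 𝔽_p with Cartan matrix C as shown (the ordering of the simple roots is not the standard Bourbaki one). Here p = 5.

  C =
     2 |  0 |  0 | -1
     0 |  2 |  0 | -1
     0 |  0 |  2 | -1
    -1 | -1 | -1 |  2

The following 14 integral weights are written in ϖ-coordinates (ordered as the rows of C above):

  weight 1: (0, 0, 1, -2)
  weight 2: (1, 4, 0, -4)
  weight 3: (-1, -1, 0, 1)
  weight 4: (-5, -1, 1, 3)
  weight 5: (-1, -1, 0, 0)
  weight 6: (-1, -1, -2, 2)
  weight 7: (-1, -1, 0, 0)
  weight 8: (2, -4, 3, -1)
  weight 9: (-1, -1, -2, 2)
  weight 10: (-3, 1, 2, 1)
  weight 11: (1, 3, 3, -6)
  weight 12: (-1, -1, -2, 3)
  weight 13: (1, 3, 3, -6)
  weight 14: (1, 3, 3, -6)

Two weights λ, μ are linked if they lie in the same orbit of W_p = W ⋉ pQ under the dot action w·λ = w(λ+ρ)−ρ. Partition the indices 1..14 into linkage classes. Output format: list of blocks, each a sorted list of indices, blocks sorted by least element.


Root system D_4: the 4×4 matrix C matches after relabeling.

Folding the 14 weights λ_j+ρ into Ā_5 (reps in the given 4-coord order):

    λ_1 → (0, 0, 1, 1)
    λ_2 → (1, 2, 2, 0)
    λ_3 → (0, 0, 1, 2)
    λ_4 → (3, 1, 1, 0)
    λ_5 → (0, 0, 1, 1)
    λ_6 → (0, 0, 1, 2)
    λ_7 → (0, 0, 1, 1)
    λ_8 → (0, 0, 1, 1)
    λ_9 → (0, 0, 1, 2)
    λ_10 → (0, 0, 1, 2)
    λ_11 → (3, 1, 1, 0)
    λ_12 → (0, 0, 1, 1)
    λ_13 → (3, 1, 1, 0)
    λ_14 → (3, 1, 1, 0)

Grouping the 14 weights by Ā_5-representative: 4 linkage classes.

[[1, 5, 7, 8, 12], [2], [3, 6, 9, 10], [4, 11, 13, 14]]


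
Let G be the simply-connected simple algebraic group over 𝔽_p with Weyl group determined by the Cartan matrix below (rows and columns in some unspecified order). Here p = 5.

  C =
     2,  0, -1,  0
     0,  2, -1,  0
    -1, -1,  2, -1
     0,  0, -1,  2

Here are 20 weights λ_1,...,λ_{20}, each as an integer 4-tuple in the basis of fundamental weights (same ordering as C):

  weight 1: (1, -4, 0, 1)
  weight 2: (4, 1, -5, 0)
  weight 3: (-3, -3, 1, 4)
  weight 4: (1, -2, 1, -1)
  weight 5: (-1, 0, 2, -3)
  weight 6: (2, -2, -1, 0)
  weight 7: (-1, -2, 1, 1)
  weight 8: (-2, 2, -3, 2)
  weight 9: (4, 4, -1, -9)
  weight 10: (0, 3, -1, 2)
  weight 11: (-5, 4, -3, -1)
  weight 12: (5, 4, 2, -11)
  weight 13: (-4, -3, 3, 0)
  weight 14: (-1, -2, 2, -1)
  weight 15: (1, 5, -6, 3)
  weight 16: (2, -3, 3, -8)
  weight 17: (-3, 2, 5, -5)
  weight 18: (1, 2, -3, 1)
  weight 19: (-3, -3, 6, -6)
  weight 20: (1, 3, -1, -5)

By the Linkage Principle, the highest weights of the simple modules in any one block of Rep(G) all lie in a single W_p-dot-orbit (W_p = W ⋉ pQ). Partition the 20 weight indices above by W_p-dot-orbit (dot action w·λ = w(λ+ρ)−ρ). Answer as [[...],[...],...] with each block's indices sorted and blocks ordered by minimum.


Dynkin diagram of C (from the 6 off-diagonal −1 entries): D_4.

λ_j+ρ reflected into Ā_5 (⟨·,θ^∨⟩≤5); 4-tuples as given:

    [1] (0, 1, 2, 0)
    [2] (0, 1, 1, 2)
    [3] (0, 0, 0, 3)
    [4] (2, 1, 1, 0)
    [5] (0, 1, 1, 2)
    [6] (2, 0, 1, 0)
    [7] (0, 1, 1, 2)
    [8] (2, 0, 1, 0)
    [9] (0, 0, 0, 3)
    [10] (2, 1, 1, 0)
    [11] (0, 1, 1, 2)
    [12] (0, 1, 1, 2)
    [13] (2, 1, 1, 0)
    [14] (0, 1, 2, 0)
    [15] (2, 0, 1, 0)
    [16] (0, 1, 2, 0)
    [17] (2, 1, 1, 0)
    [18] (0, 1, 2, 0)
    [19] (0, 0, 0, 3)
    [20] (2, 0, 1, 0)

Grouping the 20 weights by Ā_5-representative: 5 linkage classes.

[[1, 14, 16, 18], [2, 5, 7, 11, 12], [3, 9, 19], [4, 10, 13, 17], [6, 8, 15, 20]]


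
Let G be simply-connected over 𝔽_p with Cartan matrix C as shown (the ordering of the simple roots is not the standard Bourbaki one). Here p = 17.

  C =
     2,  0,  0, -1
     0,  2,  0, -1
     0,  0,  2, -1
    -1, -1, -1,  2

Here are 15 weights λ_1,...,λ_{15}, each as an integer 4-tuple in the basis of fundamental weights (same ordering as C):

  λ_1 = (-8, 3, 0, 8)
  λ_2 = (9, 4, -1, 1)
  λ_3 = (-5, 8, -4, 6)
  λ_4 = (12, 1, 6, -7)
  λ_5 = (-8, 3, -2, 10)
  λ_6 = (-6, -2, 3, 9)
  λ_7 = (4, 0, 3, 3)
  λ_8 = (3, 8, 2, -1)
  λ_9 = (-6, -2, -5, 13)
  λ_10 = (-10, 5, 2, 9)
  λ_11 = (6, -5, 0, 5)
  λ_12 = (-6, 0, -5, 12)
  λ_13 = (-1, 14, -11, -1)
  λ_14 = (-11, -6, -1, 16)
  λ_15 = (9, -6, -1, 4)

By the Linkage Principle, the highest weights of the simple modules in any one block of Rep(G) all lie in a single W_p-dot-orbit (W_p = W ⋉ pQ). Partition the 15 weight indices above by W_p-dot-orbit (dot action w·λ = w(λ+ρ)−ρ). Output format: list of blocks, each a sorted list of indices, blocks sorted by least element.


Dynkin diagram of C (from the 6 off-diagonal −1 entries): D_4.

W_17-reps of the 15 weights in Ā_17 (same 4-coord order as C):

  [1] (7, 4, 1, 2)
  [2] (10, 5, 0, 0)
  [3] (4, 9, 3, 0)
  [4] (7, 4, 1, 2)
  [5] (7, 4, 1, 2)
  [6] (5, 1, 4, 3)
  [7] (5, 1, 4, 3)
  [8] (4, 9, 3, 0)
  [9] (5, 1, 4, 3)
  [10] (7, 4, 1, 2)
  [11] (7, 4, 1, 2)
  [12] (5, 1, 4, 3)
  [13] (10, 5, 0, 0)
  [14] (10, 5, 0, 0)
  [15] (10, 5, 0, 0)

The 15 indices split into 4 linkage classes (same alcove rep ⇔ same W_17-dot-orbit):

[[1, 4, 5, 10, 11], [2, 13, 14, 15], [3, 8], [6, 7, 9, 12]]


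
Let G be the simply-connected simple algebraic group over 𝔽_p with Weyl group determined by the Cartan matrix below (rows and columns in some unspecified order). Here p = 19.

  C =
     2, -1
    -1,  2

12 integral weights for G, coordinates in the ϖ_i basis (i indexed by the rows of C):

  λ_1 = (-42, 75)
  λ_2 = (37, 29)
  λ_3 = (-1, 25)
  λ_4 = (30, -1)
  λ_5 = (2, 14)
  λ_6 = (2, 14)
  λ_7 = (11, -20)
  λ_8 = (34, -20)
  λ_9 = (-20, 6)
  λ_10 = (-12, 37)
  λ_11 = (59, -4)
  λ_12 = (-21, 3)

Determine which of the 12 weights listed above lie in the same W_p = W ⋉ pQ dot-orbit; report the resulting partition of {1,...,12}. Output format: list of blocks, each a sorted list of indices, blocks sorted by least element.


Dynkin diagram of C (from the 2 off-diagonal −1 entries): A_2.

Ā_19 reps of the 12 weights (A_2, coords as presented):

    1: (0, 3)
    2: (8, 0)
    3: (7, 12)
    4: (7, 12)
    5: (3, 15)
    6: (3, 15)
    7: (7, 12)
    8: (0, 3)
    9: (7, 12)
    10: (8, 0)
    11: (0, 3)
    12: (3, 15)

Linkage partition of the 12 weights (4 classes, p=19):

[[1, 8, 11], [2, 10], [3, 4, 7, 9], [5, 6, 12]]


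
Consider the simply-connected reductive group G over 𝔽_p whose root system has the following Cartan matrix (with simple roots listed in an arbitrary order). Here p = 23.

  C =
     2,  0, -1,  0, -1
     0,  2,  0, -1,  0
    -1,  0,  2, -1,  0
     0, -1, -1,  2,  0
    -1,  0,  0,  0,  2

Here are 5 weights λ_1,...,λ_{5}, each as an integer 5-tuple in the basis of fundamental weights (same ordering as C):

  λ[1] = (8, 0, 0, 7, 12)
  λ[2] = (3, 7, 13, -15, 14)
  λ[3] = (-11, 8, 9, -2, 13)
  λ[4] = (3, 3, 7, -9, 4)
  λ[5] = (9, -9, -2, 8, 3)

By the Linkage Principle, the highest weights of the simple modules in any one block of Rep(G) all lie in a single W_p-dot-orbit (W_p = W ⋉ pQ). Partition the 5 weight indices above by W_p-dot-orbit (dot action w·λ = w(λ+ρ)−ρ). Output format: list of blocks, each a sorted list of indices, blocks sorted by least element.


A_5 Cartan matrix, 5 simple roots permuted; ρ=(1,1,1,1,1).

Ā_23 reps of the 5 weights (A_5, coords as presented):

  [1] (9, 8, 1, 0, 4) · [2] (4, 4, 0, 4, 5) · [3] (9, 8, 1, 0, 4) · [4] (4, 4, 0, 4, 5) · [5] (9, 8, 1, 0, 4)

The 5 indices split into 2 linkage classes (same alcove rep ⇔ same W_23-dot-orbit):

[[1, 3, 5], [2, 4]]


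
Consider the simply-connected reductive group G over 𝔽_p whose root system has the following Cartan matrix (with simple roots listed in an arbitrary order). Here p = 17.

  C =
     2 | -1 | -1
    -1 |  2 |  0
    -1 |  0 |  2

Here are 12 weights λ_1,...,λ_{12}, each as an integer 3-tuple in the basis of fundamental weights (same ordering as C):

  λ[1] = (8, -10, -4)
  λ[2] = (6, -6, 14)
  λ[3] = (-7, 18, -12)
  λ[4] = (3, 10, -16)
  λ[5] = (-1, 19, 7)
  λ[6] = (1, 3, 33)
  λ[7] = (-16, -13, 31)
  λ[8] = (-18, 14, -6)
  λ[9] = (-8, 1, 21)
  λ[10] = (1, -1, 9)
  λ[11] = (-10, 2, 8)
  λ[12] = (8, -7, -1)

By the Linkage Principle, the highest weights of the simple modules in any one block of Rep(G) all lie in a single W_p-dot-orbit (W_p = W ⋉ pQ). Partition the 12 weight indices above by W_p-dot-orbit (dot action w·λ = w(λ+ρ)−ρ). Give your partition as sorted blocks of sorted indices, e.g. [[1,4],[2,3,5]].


Dynkin diagram of C (from the 4 off-diagonal −1 entries): A_3.

Folding the 12 weights λ_j+ρ into Ā_17 (reps in the given 3-coord order):

    [1] (3, 6, 0)
    [2] (2, 0, 10)
    [3] (11, 0, 4)
    [4] (11, 0, 4)
    [5] (3, 6, 0)
    [6] (11, 0, 4)
    [7] (2, 0, 10)
    [8] (2, 0, 10)
    [9] (2, 0, 10)
    [10] (2, 0, 10)
    [11] (3, 6, 0)
    [12] (3, 6, 0)

Grouping the 12 weights by Ā_17-representative: 3 linkage classes.

[[1, 5, 11, 12], [2, 7, 8, 9, 10], [3, 4, 6]]


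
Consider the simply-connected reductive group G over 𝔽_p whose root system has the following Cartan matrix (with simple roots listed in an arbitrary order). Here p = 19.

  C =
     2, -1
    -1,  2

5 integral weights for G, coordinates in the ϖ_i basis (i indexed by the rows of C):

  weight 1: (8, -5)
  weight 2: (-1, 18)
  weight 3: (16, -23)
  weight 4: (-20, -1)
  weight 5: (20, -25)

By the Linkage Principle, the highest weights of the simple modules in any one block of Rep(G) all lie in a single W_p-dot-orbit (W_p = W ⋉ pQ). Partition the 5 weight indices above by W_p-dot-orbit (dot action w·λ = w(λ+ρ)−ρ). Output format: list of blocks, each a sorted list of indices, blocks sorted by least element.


Cartan matrix: type A_2 (|W|=6); un-permuting the 2 rows.

Alcove-folded reps (p=19, 5 weights, presented ϖ-order):

    λ_1+ρ ↦ (5, 4)
    λ_2+ρ ↦ (0, 19)
    λ_3+ρ ↦ (2, 14)
    λ_4+ρ ↦ (0, 19)
    λ_5+ρ ↦ (2, 14)

The 5 indices split into 3 linkage classes (same alcove rep ⇔ same W_19-dot-orbit):

[[1], [2, 4], [3, 5]]


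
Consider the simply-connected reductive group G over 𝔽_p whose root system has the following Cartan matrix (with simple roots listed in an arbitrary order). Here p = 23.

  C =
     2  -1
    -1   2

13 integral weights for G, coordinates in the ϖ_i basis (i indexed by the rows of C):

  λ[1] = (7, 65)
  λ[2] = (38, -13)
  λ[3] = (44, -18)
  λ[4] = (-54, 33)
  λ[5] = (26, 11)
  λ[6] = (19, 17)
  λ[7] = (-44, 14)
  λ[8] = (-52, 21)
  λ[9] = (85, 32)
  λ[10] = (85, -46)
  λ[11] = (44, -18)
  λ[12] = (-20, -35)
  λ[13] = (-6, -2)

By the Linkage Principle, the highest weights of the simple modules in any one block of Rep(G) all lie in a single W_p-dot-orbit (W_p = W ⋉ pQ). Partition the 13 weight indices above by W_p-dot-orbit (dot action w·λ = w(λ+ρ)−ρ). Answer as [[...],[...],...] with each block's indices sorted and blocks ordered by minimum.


Cartan matrix: type A_2 (|W|=6); un-permuting the 2 rows.

W_23-reps of the 13 weights in Ā_23 (same 2-coord order as C):

  λ_1 → (5, 3)
  λ_2 → (7, 4)
  λ_3 → (1, 5)
  λ_4 → (7, 4)
  λ_5 → (7, 4)
  λ_6 → (5, 3)
  λ_7 → (5, 3)
  λ_8 → (1, 5)
  λ_9 → (6, 4)
  λ_10 → (1, 5)
  λ_11 → (1, 5)
  λ_12 → (7, 4)
  λ_13 → (1, 5)

Linkage partition of the 13 weights (4 classes, p=23):

[[1, 6, 7], [2, 4, 5, 12], [3, 8, 10, 11, 13], [9]]


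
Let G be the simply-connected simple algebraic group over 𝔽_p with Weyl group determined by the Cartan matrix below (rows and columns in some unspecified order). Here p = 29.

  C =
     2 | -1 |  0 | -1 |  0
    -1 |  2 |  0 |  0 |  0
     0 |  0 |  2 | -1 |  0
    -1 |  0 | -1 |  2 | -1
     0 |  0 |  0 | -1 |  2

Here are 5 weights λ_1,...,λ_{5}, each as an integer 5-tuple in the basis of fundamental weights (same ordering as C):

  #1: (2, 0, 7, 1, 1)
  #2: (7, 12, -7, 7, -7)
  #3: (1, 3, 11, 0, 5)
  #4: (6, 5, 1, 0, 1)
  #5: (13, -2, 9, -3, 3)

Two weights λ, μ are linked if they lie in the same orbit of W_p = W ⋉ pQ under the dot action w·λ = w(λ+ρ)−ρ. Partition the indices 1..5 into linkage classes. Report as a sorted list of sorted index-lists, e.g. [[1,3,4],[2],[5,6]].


D_5 Cartan matrix, 5 simple roots permuted; ρ=(1,1,1,1,1).

Ā_29 reps of the 5 weights (D_5, coords as presented):

  1: (3, 1, 8, 2, 2) · 2: (0, 13, 2, 4, 2) · 3: (2, 4, 12, 1, 6) · 4: (7, 6, 2, 1, 2) · 5: (3, 1, 8, 2, 2)

4 distinct reps among the 5 weights ⇒ 4 W_29-linkage classes:

[[1, 5], [2], [3], [4]]


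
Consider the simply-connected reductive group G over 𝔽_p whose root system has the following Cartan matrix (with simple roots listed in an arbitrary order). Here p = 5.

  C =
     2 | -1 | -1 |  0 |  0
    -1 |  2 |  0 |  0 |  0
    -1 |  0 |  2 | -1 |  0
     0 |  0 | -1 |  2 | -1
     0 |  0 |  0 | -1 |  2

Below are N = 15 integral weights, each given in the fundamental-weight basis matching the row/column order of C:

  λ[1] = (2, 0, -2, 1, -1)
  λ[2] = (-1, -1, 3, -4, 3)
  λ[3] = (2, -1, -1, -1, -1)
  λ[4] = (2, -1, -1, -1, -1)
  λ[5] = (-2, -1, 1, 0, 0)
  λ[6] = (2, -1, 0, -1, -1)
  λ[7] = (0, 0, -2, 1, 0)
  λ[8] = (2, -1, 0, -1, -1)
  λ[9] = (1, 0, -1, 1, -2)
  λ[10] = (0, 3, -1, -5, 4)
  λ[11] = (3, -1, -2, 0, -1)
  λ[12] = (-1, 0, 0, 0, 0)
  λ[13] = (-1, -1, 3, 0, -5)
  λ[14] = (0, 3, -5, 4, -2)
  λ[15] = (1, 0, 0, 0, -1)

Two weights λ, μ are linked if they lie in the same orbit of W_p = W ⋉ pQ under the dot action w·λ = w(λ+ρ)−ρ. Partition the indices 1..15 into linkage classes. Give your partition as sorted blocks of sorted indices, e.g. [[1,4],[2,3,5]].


Dynkin diagram of C (from the 8 off-diagonal −1 entries): A_5.

Each λ_j+ρ reduced to Ā_5; 5-tuples below use C's row order:

    [1] (2, 1, 1, 1, 0)
    [2] (0, 0, 1, 3, 1)
    [3] (3, 0, 0, 0, 0)
    [4] (3, 0, 0, 0, 0)
    [5] (0, 1, 1, 1, 1)
    [6] (3, 0, 1, 0, 0)
    [7] (0, 1, 1, 1, 1)
    [8] (3, 0, 1, 0, 0)
    [9] (2, 1, 0, 1, 1)
    [10] (3, 0, 1, 0, 0)
    [11] (3, 0, 1, 0, 0)
    [12] (0, 1, 1, 1, 1)
    [13] (0, 0, 1, 3, 1)
    [14] (3, 0, 1, 0, 0)
    [15] (2, 1, 1, 1, 0)

These 15 weights hit 6 W_5-dot-orbits; sizes (2, 2, 2, 3, 5, 1):

[[1, 15], [2, 13], [3, 4], [5, 7, 12], [6, 8, 10, 11, 14], [9]]
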